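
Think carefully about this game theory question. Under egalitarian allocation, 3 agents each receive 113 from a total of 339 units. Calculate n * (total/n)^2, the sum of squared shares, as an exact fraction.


Step 1: Each agent's share = 339/3 = 113
Step 2: Square of each share = (113)^2 = 12769
Step 3: Sum of squares = 3 * 12769 = 38307

38307


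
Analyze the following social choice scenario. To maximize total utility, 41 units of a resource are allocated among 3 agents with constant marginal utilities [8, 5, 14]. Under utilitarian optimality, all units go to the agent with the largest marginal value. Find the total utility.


Step 1: The marginal utilities are [8, 5, 14]
Step 2: The highest marginal utility is 14
Step 3: All 41 units go to that agent
Step 4: Total utility = 14 * 41 = 574

574


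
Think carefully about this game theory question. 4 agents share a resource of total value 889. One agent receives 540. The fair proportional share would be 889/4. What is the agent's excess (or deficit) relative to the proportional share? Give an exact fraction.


Step 1: Proportional share = 889/4
Step 2: Agent's actual allocation = 540
Step 3: Excess = 540 - 889/4 = 1271/4

1271/4


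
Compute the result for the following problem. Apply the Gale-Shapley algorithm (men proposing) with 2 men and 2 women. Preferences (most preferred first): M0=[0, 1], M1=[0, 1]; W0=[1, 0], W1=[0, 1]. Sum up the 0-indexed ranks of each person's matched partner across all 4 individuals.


Step 1: Run Gale-Shapley (men propose, women hold best offer):
  M0 proposes to W0; she accepts
  M1 proposes to W0; she switches from M0
  M0 proposes to W1; she accepts
Step 2: Final matching: W0-M1, W1-M0
Step 3: 0-indexed ranks (man's rank of his match, then woman's): 0 + 0 + 1 + 0
Step 4: Total rank sum = 1

1


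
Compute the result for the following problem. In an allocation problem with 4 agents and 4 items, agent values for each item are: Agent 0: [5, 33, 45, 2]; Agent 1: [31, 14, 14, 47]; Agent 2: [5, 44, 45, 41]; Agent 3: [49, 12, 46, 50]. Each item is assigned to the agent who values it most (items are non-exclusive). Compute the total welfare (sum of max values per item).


Step 1: For each item, find the maximum value among all agents.
Step 2: Item 0 -> Agent 3 (value 49)
Step 3: Item 1 -> Agent 2 (value 44)
Step 4: Item 2 -> Agent 3 (value 46)
Step 5: Item 3 -> Agent 3 (value 50)
Step 6: Total welfare = 49 + 44 + 46 + 50 = 189

189


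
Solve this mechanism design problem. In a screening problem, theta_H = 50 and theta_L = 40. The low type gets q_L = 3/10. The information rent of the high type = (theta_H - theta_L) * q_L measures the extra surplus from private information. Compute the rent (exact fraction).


Step 1: theta_H - theta_L = 50 - 40 = 10
Step 2: Information rent = (theta_H - theta_L) * q_L
Step 3: = 10 * 3/10
Step 4: = 3

3


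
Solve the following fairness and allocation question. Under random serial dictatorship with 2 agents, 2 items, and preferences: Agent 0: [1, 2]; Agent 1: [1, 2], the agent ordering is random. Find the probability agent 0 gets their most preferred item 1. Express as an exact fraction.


Step 1: Agent 0 wants item 1
Step 2: There are 2 possible orderings of agents
Step 3: In 1 orderings, agent 0 gets item 1
Step 4: Probability = 1/2

1/2


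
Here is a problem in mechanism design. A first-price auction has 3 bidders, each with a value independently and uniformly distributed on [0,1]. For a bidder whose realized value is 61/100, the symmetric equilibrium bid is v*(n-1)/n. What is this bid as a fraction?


Step 1: The symmetric BNE bidding function is b(v) = v * (n-1) / n
Step 2: Substitute v = 61/100 and n = 3
Step 3: b = 61/100 * 2/3
Step 4: b = 61/150

61/150


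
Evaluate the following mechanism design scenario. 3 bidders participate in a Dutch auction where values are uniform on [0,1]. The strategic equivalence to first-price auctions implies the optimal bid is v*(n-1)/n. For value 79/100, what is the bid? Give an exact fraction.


Step 1: Dutch auctions are strategically equivalent to first-price auctions
Step 2: The equilibrium bid is b(v) = v*(n-1)/n
Step 3: b = 79/100 * 2/3
Step 4: b = 79/150

79/150


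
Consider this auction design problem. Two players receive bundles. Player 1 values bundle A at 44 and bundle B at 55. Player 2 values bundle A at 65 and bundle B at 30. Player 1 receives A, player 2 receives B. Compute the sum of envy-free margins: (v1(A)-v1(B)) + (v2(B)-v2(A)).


Step 1: Player 1's margin = v1(A) - v1(B) = 44 - 55 = -11
Step 2: Player 2's margin = v2(B) - v2(A) = 30 - 65 = -35
Step 3: Total margin = -11 + -35 = -46

-46


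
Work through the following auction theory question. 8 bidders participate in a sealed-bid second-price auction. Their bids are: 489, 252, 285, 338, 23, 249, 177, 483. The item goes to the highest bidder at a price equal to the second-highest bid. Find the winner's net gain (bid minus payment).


Step 1: Sort bids in descending order: 489, 483, 338, 285, 252, 249, 177, 23
Step 2: The winning bid is the highest: 489
Step 3: The payment equals the second-highest bid: 483
Step 4: Surplus = winner's bid - payment = 489 - 483 = 6

6


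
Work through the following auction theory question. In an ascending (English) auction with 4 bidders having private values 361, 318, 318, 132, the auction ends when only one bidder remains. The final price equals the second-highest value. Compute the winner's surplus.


Step 1: Identify the highest value: 361
Step 2: Identify the second-highest value: 318
Step 3: The final price = second-highest value = 318
Step 4: Surplus = 361 - 318 = 43

43


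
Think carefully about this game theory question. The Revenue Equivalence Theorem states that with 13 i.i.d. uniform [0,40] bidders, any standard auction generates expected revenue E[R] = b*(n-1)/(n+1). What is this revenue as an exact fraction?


Step 1: By Revenue Equivalence, expected revenue = b*(n-1)/(n+1)
Step 2: Substituting n = 13, b = 40
Step 3: Revenue = 40*(13-1)/(13+1) = 40*12/14
Step 4: Revenue = 480/14 = 240/7

240/7


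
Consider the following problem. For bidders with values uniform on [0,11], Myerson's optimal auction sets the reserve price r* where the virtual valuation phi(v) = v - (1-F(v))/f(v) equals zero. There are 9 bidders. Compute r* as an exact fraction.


Step 1: For U[0,11], F(v) = v/11 and f(v) = 1/11
Step 2: phi(v) = v - (1 - v/11)/(1/11) = v - (11 - v) = 2v - 11
Step 3: Set phi(r*) = 0: 2r* - 11 = 0
Step 4: r* = 11/2 (the number of bidders n = 9 does not enter)

11/2


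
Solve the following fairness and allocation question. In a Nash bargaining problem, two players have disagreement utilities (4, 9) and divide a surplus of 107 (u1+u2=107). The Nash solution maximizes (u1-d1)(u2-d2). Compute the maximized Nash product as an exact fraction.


Step 1: The Nash solution splits surplus symmetrically above the disagreement point
Step 2: u1 = (total + d1 - d2)/2 = (107 + 4 - 9)/2 = 51
Step 3: u2 = (total - d1 + d2)/2 = (107 - 4 + 9)/2 = 56
Step 4: Nash product = (51 - 4) * (56 - 9)
Step 5: = 47 * 47 = 2209

2209


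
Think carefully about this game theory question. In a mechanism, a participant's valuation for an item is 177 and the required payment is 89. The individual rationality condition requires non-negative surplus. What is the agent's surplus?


Step 1: Surplus = value - payment = 177 - 89 = 88
Step 2: IR is satisfied (surplus >= 0)

88


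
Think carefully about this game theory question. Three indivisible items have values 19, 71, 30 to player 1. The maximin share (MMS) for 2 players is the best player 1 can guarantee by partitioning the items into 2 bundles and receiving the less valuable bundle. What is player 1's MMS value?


Step 1: Item values = 19, 71, 30
Step 2: Enumerate all 2-bundle partitions and take the smaller bundle:
  Partition 1: {19} vs {71,30} -> bundles 19, 101; min = 19
  Partition 2: {71} vs {19,30} -> bundles 71, 49; min = 49
  Partition 3: {30} vs {19,71} -> bundles 30, 90; min = 30
Step 3: MMS = max(19, 49, 30) = 49

49


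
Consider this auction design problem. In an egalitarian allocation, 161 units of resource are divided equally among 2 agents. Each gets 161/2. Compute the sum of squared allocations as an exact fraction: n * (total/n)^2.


Step 1: Each agent's share = 161/2
Step 2: Square of each share = (161/2)^2 = 25921/4
Step 3: Sum of squares = 2 * 25921/4 = 25921/2

25921/2


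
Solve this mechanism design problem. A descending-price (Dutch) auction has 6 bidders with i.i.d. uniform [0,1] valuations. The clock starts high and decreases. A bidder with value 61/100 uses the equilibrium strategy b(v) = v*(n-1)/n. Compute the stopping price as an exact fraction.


Step 1: Dutch auctions are strategically equivalent to first-price auctions
Step 2: The equilibrium bid is b(v) = v*(n-1)/n
Step 3: b = 61/100 * 5/6
Step 4: b = 61/120

61/120


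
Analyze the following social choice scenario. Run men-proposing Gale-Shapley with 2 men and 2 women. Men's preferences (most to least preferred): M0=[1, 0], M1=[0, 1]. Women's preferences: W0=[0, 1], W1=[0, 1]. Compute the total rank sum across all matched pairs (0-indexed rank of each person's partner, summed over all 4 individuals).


Step 1: Run Gale-Shapley (men propose, women hold best offer):
  M0 proposes to W1; she accepts
  M1 proposes to W0; she accepts
Step 2: Final matching: W0-M1, W1-M0
Step 3: 0-indexed ranks (man's rank of his match, then woman's): 0 + 1 + 0 + 0
Step 4: Total rank sum = 1

1


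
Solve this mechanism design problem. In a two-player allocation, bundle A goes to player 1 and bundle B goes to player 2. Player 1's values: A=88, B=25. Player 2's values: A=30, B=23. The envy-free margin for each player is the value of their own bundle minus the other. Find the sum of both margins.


Step 1: Player 1's margin = v1(A) - v1(B) = 88 - 25 = 63
Step 2: Player 2's margin = v2(B) - v2(A) = 23 - 30 = -7
Step 3: Total margin = 63 + -7 = 56

56


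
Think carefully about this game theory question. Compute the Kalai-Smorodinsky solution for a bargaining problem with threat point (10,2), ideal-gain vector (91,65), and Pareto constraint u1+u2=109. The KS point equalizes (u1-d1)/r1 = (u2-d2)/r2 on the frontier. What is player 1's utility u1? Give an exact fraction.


Step 1: At the KS point, (u1-d1)/r1 = (u2-d2)/r2 = t and u1+u2 = 109
Step 2: u1 = d1 + r1*t and u2 = d2 + r2*t, so (d1 + r1*t) + (d2 + r2*t) = 109
Step 3: t = (109 - 10 - 2)/(91 + 65) = 97/156
Step 4: u1 = d1 + r1*t = 10 + 91 * 97/156 = 799/12
Step 5: (Check: u2 = d2 + r2*t = 509/12; u1+u2 = 799/12 + 509/12 = 109, on the frontier.)

799/12


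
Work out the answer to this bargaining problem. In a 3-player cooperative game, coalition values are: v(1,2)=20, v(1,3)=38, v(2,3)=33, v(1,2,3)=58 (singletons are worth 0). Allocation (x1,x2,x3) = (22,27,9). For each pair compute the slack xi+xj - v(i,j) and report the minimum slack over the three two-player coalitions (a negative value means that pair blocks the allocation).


Step 1: Slack for coalition (1,2): x1+x2 - v12 = 49 - 20 = 29
Step 2: Slack for coalition (1,3): x1+x3 - v13 = 31 - 38 = -7
Step 3: Slack for coalition (2,3): x2+x3 - v23 = 36 - 33 = 3
Step 4: Minimum slack = min(29, -7, 3) = -7, attained by (1,3); coalition (1,3) can block (slack < 0), so the allocation is not in the core

-7


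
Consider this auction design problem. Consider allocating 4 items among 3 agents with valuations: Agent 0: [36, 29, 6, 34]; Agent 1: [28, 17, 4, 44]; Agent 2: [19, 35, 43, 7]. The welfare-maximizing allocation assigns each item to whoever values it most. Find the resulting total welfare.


Step 1: For each item, find the maximum value among all agents.
Step 2: Item 0 -> Agent 0 (value 36)
Step 3: Item 1 -> Agent 2 (value 35)
Step 4: Item 2 -> Agent 2 (value 43)
Step 5: Item 3 -> Agent 1 (value 44)
Step 6: Total welfare = 36 + 35 + 43 + 44 = 158

158


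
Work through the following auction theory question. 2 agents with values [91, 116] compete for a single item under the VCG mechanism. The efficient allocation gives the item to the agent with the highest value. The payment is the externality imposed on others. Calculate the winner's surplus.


Step 1: The winner is the agent with the highest value: agent 1 with value 116
Step 2: Values of other agents: [91]
Step 3: VCG payment = max of others' values = 91
Step 4: Surplus = 116 - 91 = 25

25


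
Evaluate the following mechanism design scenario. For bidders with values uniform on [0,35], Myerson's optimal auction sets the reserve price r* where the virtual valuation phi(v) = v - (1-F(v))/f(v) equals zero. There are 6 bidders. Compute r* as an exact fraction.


Step 1: For U[0,35], F(v) = v/35 and f(v) = 1/35
Step 2: phi(v) = v - (1 - v/35)/(1/35) = v - (35 - v) = 2v - 35
Step 3: Set phi(r*) = 0: 2r* - 35 = 0
Step 4: r* = 35/2 (the number of bidders n = 6 does not enter)

35/2


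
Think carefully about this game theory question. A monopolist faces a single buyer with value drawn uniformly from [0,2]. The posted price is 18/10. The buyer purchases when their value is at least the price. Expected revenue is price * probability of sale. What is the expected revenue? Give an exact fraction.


Step 1: Posted price r = 9/5, value support [0,2]
Step 2: P(v >= r) = (2 - 9/5)/2 = 1/10
Step 3: Expected revenue = r * P(v >= r) = 9/5 * 1/10
Step 4: Revenue = 9/50

9/50


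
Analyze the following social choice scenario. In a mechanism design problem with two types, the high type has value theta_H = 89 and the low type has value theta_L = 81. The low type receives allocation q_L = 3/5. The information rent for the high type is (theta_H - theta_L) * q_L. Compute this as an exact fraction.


Step 1: theta_H - theta_L = 89 - 81 = 8
Step 2: Information rent = (theta_H - theta_L) * q_L
Step 3: = 8 * 3/5
Step 4: = 24/5

24/5


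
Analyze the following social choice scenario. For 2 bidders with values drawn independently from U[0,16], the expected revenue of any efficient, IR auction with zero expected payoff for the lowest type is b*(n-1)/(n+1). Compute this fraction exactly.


Step 1: By Revenue Equivalence, expected revenue = b*(n-1)/(n+1)
Step 2: Substituting n = 2, b = 16
Step 3: Revenue = 16*(2-1)/(2+1) = 16*1/3
Step 4: Revenue = 16/3

16/3


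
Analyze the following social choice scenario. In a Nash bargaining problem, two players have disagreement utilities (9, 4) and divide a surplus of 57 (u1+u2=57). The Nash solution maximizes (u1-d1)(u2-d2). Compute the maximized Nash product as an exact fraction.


Step 1: The Nash solution splits surplus symmetrically above the disagreement point
Step 2: u1 = (total + d1 - d2)/2 = (57 + 9 - 4)/2 = 31
Step 3: u2 = (total - d1 + d2)/2 = (57 - 9 + 4)/2 = 26
Step 4: Nash product = (31 - 9) * (26 - 4)
Step 5: = 22 * 22 = 484

484


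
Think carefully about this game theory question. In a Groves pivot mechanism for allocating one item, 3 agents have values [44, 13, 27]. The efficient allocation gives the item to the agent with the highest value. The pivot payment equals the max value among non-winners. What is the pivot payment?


Step 1: The efficient winner is agent 0 with value 44
Step 2: Other agents' values: [13, 27]
Step 3: Pivot payment = max(others) = 27
Step 4: The winner pays 27

27


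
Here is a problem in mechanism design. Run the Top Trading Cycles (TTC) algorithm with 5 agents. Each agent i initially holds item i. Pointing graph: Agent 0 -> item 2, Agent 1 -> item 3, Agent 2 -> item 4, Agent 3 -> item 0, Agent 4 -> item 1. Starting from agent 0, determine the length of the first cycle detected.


Step 1: Trace the pointer graph from agent 0: 0 -> 2 -> 4 -> 1 -> 3 -> 0
Step 2: A cycle is detected when we revisit agent 0
Step 3: The cycle is: 0 -> 2 -> 4 -> 1 -> 3 -> 0
Step 4: Cycle length = 5

5


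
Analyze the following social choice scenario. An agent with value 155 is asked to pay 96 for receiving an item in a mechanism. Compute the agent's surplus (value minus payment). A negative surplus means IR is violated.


Step 1: Surplus = value - payment = 155 - 96 = 59
Step 2: IR is satisfied (surplus >= 0)

59


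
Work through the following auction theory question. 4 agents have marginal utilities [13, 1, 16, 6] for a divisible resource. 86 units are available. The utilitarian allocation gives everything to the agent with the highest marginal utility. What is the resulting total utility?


Step 1: The marginal utilities are [13, 1, 16, 6]
Step 2: The highest marginal utility is 16
Step 3: All 86 units go to that agent
Step 4: Total utility = 16 * 86 = 1376

1376


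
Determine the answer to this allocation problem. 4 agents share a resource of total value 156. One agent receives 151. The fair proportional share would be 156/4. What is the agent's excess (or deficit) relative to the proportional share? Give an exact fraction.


Step 1: Proportional share = 156/4 = 39
Step 2: Agent's actual allocation = 151
Step 3: Excess = 151 - 39 = 112

112


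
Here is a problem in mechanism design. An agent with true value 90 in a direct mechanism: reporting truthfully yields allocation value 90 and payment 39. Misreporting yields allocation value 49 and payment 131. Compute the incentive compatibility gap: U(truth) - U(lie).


Step 1: U(truth) = value - payment = 90 - 39 = 51
Step 2: U(lie) = allocation - payment = 49 - 131 = -82
Step 3: IC gap = 51 - (-82) = 133

133


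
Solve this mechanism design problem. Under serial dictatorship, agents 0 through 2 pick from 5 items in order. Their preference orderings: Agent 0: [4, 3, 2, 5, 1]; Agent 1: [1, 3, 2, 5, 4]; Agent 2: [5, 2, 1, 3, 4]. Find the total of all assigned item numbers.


Step 1: Agent 0 picks item 4
Step 2: Agent 1 picks item 1
Step 3: Agent 2 picks item 5
Step 4: Sum = 4 + 1 + 5 = 10

10


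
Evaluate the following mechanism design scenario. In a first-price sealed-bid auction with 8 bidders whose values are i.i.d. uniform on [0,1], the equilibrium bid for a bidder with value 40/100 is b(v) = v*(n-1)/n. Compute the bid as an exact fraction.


Step 1: The symmetric BNE bidding function is b(v) = v * (n-1) / n
Step 2: Substitute v = 2/5 and n = 8
Step 3: b = 2/5 * 7/8
Step 4: b = 7/20

7/20


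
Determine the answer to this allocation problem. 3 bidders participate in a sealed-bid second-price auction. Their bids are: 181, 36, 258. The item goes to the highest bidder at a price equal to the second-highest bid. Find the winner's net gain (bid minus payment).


Step 1: Sort bids in descending order: 258, 181, 36
Step 2: The winning bid is the highest: 258
Step 3: The payment equals the second-highest bid: 181
Step 4: Surplus = winner's bid - payment = 258 - 181 = 77

77


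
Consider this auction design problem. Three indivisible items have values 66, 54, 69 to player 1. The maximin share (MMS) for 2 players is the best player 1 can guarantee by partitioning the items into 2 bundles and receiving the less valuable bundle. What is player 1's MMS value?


Step 1: Item values = 66, 54, 69
Step 2: Enumerate all 2-bundle partitions and take the smaller bundle:
  Partition 1: {66} vs {54,69} -> bundles 66, 123; min = 66
  Partition 2: {54} vs {66,69} -> bundles 54, 135; min = 54
  Partition 3: {69} vs {66,54} -> bundles 69, 120; min = 69
Step 3: MMS = max(66, 54, 69) = 69

69


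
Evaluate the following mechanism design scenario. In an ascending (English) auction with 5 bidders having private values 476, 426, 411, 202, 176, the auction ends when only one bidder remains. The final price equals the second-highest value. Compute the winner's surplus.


Step 1: Identify the highest value: 476
Step 2: Identify the second-highest value: 426
Step 3: The final price = second-highest value = 426
Step 4: Surplus = 476 - 426 = 50

50


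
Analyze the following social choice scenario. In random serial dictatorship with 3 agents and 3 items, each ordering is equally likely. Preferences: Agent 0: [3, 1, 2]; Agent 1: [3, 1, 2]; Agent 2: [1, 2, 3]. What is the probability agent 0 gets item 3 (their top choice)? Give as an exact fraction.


Step 1: Agent 0 wants item 3
Step 2: There are 6 possible orderings of agents
Step 3: In 3 orderings, agent 0 gets item 3
Step 4: Probability = 3/6 = 1/2

1/2


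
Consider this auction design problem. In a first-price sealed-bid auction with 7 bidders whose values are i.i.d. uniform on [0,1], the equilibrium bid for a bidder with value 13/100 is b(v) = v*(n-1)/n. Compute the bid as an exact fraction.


Step 1: The symmetric BNE bidding function is b(v) = v * (n-1) / n
Step 2: Substitute v = 13/100 and n = 7
Step 3: b = 13/100 * 6/7
Step 4: b = 39/350

39/350


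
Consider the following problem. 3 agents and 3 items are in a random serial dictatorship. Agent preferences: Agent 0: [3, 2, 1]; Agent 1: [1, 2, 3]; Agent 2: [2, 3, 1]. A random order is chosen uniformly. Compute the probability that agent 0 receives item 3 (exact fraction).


Step 1: Agent 0 wants item 3
Step 2: There are 6 possible orderings of agents
Step 3: In 6 orderings, agent 0 gets item 3
Step 4: Probability = 6/6 = 1

1


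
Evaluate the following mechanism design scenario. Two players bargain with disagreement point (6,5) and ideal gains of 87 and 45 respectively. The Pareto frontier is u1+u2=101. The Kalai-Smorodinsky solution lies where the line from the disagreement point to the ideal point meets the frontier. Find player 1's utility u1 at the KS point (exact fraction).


Step 1: At the KS point, (u1-d1)/r1 = (u2-d2)/r2 = t and u1+u2 = 101
Step 2: u1 = d1 + r1*t and u2 = d2 + r2*t, so (d1 + r1*t) + (d2 + r2*t) = 101
Step 3: t = (101 - 6 - 5)/(87 + 45) = 90/132 = 15/22
Step 4: u1 = d1 + r1*t = 6 + 87 * 15/22 = 1437/22
Step 5: (Check: u2 = d2 + r2*t = 785/22; u1+u2 = 1437/22 + 785/22 = 101, on the frontier.)

1437/22


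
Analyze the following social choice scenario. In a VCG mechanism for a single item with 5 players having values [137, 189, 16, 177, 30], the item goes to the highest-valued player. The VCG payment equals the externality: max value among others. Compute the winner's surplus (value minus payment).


Step 1: The winner is the agent with the highest value: agent 1 with value 189
Step 2: Values of other agents: [137, 16, 177, 30]
Step 3: VCG payment = max of others' values = 177
Step 4: Surplus = 189 - 177 = 12

12


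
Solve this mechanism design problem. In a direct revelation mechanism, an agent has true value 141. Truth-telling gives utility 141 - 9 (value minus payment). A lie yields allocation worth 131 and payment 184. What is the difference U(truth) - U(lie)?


Step 1: U(truth) = value - payment = 141 - 9 = 132
Step 2: U(lie) = allocation - payment = 131 - 184 = -53
Step 3: IC gap = 132 - (-53) = 185

185


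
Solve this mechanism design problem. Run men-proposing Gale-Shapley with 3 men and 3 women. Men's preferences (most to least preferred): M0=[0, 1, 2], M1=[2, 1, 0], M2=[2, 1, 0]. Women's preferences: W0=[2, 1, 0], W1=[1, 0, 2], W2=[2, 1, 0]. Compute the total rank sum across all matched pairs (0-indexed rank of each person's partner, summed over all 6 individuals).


Step 1: Run Gale-Shapley (men propose, women hold best offer):
  M0 proposes to W0; she accepts
  M1 proposes to W2; she accepts
  M2 proposes to W2; she switches from M1
  M1 proposes to W1; she accepts
Step 2: Final matching: W0-M0, W1-M1, W2-M2
Step 3: 0-indexed ranks (man's rank of his match, then woman's): 0 + 2 + 1 + 0 + 0 + 0
Step 4: Total rank sum = 3

3


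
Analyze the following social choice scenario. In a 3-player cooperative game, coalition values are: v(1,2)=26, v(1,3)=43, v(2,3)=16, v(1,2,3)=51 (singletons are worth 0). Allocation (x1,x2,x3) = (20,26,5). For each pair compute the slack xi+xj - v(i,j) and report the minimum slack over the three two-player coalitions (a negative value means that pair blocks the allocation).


Step 1: Slack for coalition (1,2): x1+x2 - v12 = 46 - 26 = 20
Step 2: Slack for coalition (1,3): x1+x3 - v13 = 25 - 43 = -18
Step 3: Slack for coalition (2,3): x2+x3 - v23 = 31 - 16 = 15
Step 4: Minimum slack = min(20, -18, 15) = -18, attained by (1,3); coalition (1,3) can block (slack < 0), so the allocation is not in the core

-18


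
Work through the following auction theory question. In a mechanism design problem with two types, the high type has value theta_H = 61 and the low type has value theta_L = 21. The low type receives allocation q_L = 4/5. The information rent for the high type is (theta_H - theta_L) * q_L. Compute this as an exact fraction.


Step 1: theta_H - theta_L = 61 - 21 = 40
Step 2: Information rent = (theta_H - theta_L) * q_L
Step 3: = 40 * 4/5
Step 4: = 32

32


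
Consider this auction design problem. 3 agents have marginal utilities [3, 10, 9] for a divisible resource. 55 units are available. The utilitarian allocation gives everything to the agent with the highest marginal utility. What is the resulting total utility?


Step 1: The marginal utilities are [3, 10, 9]
Step 2: The highest marginal utility is 10
Step 3: All 55 units go to that agent
Step 4: Total utility = 10 * 55 = 550

550


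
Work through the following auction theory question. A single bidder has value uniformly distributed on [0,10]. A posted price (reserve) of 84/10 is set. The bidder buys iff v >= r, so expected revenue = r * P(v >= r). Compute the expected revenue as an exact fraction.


Step 1: Posted price r = 42/5, value support [0,10]
Step 2: P(v >= r) = (10 - 42/5)/10 = 4/25
Step 3: Expected revenue = r * P(v >= r) = 42/5 * 4/25
Step 4: Revenue = 168/125

168/125


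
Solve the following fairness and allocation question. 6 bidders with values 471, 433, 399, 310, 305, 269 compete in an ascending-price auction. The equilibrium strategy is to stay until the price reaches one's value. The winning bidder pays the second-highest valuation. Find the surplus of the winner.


Step 1: Identify the highest value: 471
Step 2: Identify the second-highest value: 433
Step 3: The final price = second-highest value = 433
Step 4: Surplus = 471 - 433 = 38

38


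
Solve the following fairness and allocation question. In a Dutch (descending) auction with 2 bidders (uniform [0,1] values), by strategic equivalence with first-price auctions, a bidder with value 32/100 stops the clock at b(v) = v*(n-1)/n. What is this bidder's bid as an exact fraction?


Step 1: Dutch auctions are strategically equivalent to first-price auctions
Step 2: The equilibrium bid is b(v) = v*(n-1)/n
Step 3: b = 8/25 * 1/2
Step 4: b = 4/25

4/25


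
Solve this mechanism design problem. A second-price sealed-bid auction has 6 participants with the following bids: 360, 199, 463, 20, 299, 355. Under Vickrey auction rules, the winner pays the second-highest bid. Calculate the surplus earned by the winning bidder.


Step 1: Sort bids in descending order: 463, 360, 355, 299, 199, 20
Step 2: The winning bid is the highest: 463
Step 3: The payment equals the second-highest bid: 360
Step 4: Surplus = winner's bid - payment = 463 - 360 = 103

103


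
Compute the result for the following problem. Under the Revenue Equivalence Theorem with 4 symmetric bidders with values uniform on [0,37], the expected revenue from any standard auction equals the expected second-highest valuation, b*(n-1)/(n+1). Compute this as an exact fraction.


Step 1: By Revenue Equivalence, expected revenue = b*(n-1)/(n+1)
Step 2: Substituting n = 4, b = 37
Step 3: Revenue = 37*(4-1)/(4+1) = 37*3/5
Step 4: Revenue = 111/5

111/5


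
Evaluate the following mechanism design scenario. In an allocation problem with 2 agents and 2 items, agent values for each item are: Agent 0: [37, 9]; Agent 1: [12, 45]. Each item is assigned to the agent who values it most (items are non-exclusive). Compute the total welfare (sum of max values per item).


Step 1: For each item, find the maximum value among all agents.
Step 2: Item 0 -> Agent 0 (value 37)
Step 3: Item 1 -> Agent 1 (value 45)
Step 4: Total welfare = 37 + 45 = 82

82


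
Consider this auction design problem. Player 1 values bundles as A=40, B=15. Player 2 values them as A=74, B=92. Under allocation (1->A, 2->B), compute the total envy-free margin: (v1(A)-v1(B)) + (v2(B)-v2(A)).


Step 1: Player 1's margin = v1(A) - v1(B) = 40 - 15 = 25
Step 2: Player 2's margin = v2(B) - v2(A) = 92 - 74 = 18
Step 3: Total margin = 25 + 18 = 43

43


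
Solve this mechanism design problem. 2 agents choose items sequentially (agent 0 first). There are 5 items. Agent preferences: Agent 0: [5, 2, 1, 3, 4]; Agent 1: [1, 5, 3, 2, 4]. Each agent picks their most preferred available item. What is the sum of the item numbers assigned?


Step 1: Agent 0 picks item 5
Step 2: Agent 1 picks item 1
Step 3: Sum = 5 + 1 = 6

6


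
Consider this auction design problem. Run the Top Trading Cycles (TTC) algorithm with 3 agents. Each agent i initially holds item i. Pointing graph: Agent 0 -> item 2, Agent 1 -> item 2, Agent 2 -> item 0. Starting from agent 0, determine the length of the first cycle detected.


Step 1: Trace the pointer graph from agent 0: 0 -> 2 -> 0
Step 2: A cycle is detected when we revisit agent 0
Step 3: The cycle is: 0 -> 2 -> 0
Step 4: Cycle length = 2

2


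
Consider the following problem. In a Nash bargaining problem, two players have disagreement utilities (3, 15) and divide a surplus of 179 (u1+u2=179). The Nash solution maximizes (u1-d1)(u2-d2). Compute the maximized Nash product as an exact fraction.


Step 1: The Nash solution splits surplus symmetrically above the disagreement point
Step 2: u1 = (total + d1 - d2)/2 = (179 + 3 - 15)/2 = 167/2
Step 3: u2 = (total - d1 + d2)/2 = (179 - 3 + 15)/2 = 191/2
Step 4: Nash product = (167/2 - 3) * (191/2 - 15)
Step 5: = 161/2 * 161/2 = 25921/4

25921/4


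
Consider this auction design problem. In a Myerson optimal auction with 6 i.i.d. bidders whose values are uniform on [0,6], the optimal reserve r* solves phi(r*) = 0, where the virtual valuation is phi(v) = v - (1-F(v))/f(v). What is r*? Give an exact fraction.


Step 1: For U[0,6], F(v) = v/6 and f(v) = 1/6
Step 2: phi(v) = v - (1 - v/6)/(1/6) = v - (6 - v) = 2v - 6
Step 3: Set phi(r*) = 0: 2r* - 6 = 0
Step 4: r* = 6/2 = 3 (the number of bidders n = 6 does not enter)

3


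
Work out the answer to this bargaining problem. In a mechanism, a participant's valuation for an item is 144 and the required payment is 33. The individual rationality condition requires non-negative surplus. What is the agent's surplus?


Step 1: Surplus = value - payment = 144 - 33 = 111
Step 2: IR is satisfied (surplus >= 0)

111


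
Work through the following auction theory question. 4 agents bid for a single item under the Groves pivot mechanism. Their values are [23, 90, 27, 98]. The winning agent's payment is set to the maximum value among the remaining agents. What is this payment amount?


Step 1: The efficient winner is agent 3 with value 98
Step 2: Other agents' values: [23, 90, 27]
Step 3: Pivot payment = max(others) = 90
Step 4: The winner pays 90

90


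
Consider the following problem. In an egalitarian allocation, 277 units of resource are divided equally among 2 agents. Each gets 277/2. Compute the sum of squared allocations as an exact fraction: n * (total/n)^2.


Step 1: Each agent's share = 277/2
Step 2: Square of each share = (277/2)^2 = 76729/4
Step 3: Sum of squares = 2 * 76729/4 = 76729/2

76729/2


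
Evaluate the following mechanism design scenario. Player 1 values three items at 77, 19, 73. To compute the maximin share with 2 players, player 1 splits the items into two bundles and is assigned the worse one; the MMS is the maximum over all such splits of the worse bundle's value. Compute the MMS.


Step 1: Item values = 77, 19, 73
Step 2: Enumerate all 2-bundle partitions and take the smaller bundle:
  Partition 1: {77} vs {19,73} -> bundles 77, 92; min = 77
  Partition 2: {19} vs {77,73} -> bundles 19, 150; min = 19
  Partition 3: {73} vs {77,19} -> bundles 73, 96; min = 73
Step 3: MMS = max(77, 19, 73) = 77

77


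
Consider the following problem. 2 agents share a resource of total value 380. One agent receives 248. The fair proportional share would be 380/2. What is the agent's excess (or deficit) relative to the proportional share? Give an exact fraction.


Step 1: Proportional share = 380/2 = 190
Step 2: Agent's actual allocation = 248
Step 3: Excess = 248 - 190 = 58

58


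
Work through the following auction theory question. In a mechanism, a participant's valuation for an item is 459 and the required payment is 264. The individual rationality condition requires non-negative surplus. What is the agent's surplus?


Step 1: Surplus = value - payment = 459 - 264 = 195
Step 2: IR is satisfied (surplus >= 0)

195


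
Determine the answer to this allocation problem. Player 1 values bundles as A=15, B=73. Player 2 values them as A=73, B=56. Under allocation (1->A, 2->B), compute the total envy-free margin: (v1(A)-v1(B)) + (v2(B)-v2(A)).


Step 1: Player 1's margin = v1(A) - v1(B) = 15 - 73 = -58
Step 2: Player 2's margin = v2(B) - v2(A) = 56 - 73 = -17
Step 3: Total margin = -58 + -17 = -75

-75


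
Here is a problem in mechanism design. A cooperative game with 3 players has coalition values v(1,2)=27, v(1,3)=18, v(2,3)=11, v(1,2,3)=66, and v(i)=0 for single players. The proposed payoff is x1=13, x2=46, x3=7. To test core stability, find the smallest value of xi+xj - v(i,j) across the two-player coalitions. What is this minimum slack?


Step 1: Slack for coalition (1,2): x1+x2 - v12 = 59 - 27 = 32
Step 2: Slack for coalition (1,3): x1+x3 - v13 = 20 - 18 = 2
Step 3: Slack for coalition (2,3): x2+x3 - v23 = 53 - 11 = 42
Step 4: Minimum slack = min(32, 2, 42) = 2, attained by (1,3); no pair can gain by deviating, so the allocation is in the core

2


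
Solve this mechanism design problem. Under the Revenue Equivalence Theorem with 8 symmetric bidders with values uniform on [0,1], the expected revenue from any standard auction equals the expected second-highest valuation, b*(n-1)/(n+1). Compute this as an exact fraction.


Step 1: By Revenue Equivalence, expected revenue = b*(n-1)/(n+1)
Step 2: Substituting n = 8, b = 1
Step 3: Revenue = 1*(8-1)/(8+1) = 1*7/9
Step 4: Revenue = 7/9

7/9


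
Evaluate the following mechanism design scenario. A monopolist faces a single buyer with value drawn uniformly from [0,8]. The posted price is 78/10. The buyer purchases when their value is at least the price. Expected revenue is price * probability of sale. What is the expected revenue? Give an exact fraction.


Step 1: Posted price r = 39/5, value support [0,8]
Step 2: P(v >= r) = (8 - 39/5)/8 = 1/40
Step 3: Expected revenue = r * P(v >= r) = 39/5 * 1/40
Step 4: Revenue = 39/200

39/200


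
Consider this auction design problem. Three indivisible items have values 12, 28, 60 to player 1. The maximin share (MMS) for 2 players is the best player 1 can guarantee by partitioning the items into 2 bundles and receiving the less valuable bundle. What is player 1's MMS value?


Step 1: Item values = 12, 28, 60
Step 2: Enumerate all 2-bundle partitions and take the smaller bundle:
  Partition 1: {12} vs {28,60} -> bundles 12, 88; min = 12
  Partition 2: {28} vs {12,60} -> bundles 28, 72; min = 28
  Partition 3: {60} vs {12,28} -> bundles 60, 40; min = 40
Step 3: MMS = max(12, 28, 40) = 40

40


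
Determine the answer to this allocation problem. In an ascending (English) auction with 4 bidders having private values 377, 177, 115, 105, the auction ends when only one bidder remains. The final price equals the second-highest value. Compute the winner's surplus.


Step 1: Identify the highest value: 377
Step 2: Identify the second-highest value: 177
Step 3: The final price = second-highest value = 177
Step 4: Surplus = 377 - 177 = 200

200


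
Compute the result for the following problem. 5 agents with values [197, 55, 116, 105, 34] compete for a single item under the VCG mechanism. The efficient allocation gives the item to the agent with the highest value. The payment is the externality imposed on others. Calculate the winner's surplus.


Step 1: The winner is the agent with the highest value: agent 0 with value 197
Step 2: Values of other agents: [55, 116, 105, 34]
Step 3: VCG payment = max of others' values = 116
Step 4: Surplus = 197 - 116 = 81

81


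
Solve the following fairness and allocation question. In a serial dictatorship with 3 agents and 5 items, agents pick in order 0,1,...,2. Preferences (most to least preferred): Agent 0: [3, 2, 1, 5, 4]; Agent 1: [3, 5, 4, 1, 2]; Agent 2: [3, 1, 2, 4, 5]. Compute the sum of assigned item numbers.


Step 1: Agent 0 picks item 3
Step 2: Agent 1 picks item 5
Step 3: Agent 2 picks item 1
Step 4: Sum = 3 + 5 + 1 = 9

9


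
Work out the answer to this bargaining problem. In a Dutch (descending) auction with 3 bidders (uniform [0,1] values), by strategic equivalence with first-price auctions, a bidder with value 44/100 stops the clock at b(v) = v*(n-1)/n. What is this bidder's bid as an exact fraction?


Step 1: Dutch auctions are strategically equivalent to first-price auctions
Step 2: The equilibrium bid is b(v) = v*(n-1)/n
Step 3: b = 11/25 * 2/3
Step 4: b = 22/75

22/75


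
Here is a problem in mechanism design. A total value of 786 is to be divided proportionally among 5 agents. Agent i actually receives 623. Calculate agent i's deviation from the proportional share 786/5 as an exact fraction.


Step 1: Proportional share = 786/5
Step 2: Agent's actual allocation = 623
Step 3: Excess = 623 - 786/5 = 2329/5

2329/5


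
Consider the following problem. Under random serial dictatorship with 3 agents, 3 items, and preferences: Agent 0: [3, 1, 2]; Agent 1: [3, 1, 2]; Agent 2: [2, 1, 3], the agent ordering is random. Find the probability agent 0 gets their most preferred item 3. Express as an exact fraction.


Step 1: Agent 0 wants item 3
Step 2: There are 6 possible orderings of agents
Step 3: In 3 orderings, agent 0 gets item 3
Step 4: Probability = 3/6 = 1/2

1/2


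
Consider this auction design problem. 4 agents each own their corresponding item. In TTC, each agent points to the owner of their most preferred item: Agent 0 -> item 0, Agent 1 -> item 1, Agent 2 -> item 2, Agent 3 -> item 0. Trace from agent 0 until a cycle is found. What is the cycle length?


Step 1: Trace the pointer graph from agent 0: 0 -> 0
Step 2: A cycle is detected when we revisit agent 0
Step 3: The cycle is: 0 -> 0
Step 4: Cycle length = 1

1


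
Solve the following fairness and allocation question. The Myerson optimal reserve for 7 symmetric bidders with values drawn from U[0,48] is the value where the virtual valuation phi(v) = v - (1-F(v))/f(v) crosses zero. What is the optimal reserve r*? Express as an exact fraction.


Step 1: For U[0,48], F(v) = v/48 and f(v) = 1/48
Step 2: phi(v) = v - (1 - v/48)/(1/48) = v - (48 - v) = 2v - 48
Step 3: Set phi(r*) = 0: 2r* - 48 = 0
Step 4: r* = 48/2 = 24 (the number of bidders n = 7 does not enter)

24


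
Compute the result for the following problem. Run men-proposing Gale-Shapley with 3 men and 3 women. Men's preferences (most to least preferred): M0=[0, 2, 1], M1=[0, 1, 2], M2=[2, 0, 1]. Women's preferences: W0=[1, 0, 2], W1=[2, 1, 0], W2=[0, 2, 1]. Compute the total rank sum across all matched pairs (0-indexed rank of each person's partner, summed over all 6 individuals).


Step 1: Run Gale-Shapley (men propose, women hold best offer):
  M0 proposes to W0; she accepts
  M1 proposes to W0; she switches from M0
  M2 proposes to W2; she accepts
  M0 proposes to W2; she switches from M2
  M2 proposes to W0; rejected
  M2 proposes to W1; she accepts
Step 2: Final matching: W0-M1, W1-M2, W2-M0
Step 3: 0-indexed ranks (man's rank of his match, then woman's): 0 + 0 + 2 + 0 + 1 + 0
Step 4: Total rank sum = 3

3


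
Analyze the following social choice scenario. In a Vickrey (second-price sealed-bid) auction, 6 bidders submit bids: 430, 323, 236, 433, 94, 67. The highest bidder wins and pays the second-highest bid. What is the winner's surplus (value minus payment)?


Step 1: Sort bids in descending order: 433, 430, 323, 236, 94, 67
Step 2: The winning bid is the highest: 433
Step 3: The payment equals the second-highest bid: 430
Step 4: Surplus = winner's bid - payment = 433 - 430 = 3

3
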